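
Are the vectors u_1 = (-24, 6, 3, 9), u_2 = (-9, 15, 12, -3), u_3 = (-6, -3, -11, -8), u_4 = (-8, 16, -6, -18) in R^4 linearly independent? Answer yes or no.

Form the matrix with these vectors as rows and row reduce.
R2 ← R2 − (3/8)·R1: [0, 51/4, 87/8, -51/8]
R3 ← R3 − (1/4)·R1: [0, -9/2, -47/4, -41/4]
R4 ← R4 − (1/3)·R1: [0, 14, -7, -21]
R3 ← R3 + (6/17)·R2: [0, 0, -269/34, -25/2]
R4 ← R4 − (56/51)·R2: [0, 0, -322/17, -14]
R4 ← R4 − (644/269)·R3: [0, 0, 0, 4284/269]
4 nonzero rows, so the 4 vectors span a space of dimension 4.
Since 4 = 4, the vectors are linearly independent.

yes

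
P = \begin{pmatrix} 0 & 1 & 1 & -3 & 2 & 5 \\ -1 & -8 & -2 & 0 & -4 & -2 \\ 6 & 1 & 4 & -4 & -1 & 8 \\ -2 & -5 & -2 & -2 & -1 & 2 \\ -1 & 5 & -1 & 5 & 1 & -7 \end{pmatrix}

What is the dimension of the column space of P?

4

Row reduce to echelon form.
Swap R1 ↔ R2
R3 ← R3 + (6)·R1: [0, -47, -8, -4, -25, -4]
R4 ← R4 − (2)·R1: [0, 11, 2, -2, 7, 6]
R5 ← R5 − R1: [0, 13, 1, 5, 5, -5]
R3 ← R3 + (47)·R2: [0, 0, 39, -145, 69, 231]
R4 ← R4 − (11)·R2: [0, 0, -9, 31, -15, -49]
R5 ← R5 − (13)·R2: [0, 0, -12, 44, -21, -70]
R4 ← R4 + (3/13)·R3: [0, 0, 0, -32/13, 12/13, 56/13]
R5 ← R5 + (4/13)·R3: [0, 0, 0, -8/13, 3/13, 14/13]
R5 ← R5 − (1/4)·R4: [0, 0, 0, 0, 0, 0]
Echelon form has 4 nonzero rows, so rank(P) = 4.
The column space has dimension equal to the rank: 4.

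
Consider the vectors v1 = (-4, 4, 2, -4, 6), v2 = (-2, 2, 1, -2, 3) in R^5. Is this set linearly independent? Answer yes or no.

no

Form the matrix with these vectors as rows and row reduce.
R2 ← R2 − (1/2)·R1: [0, 0, 0, 0, 0]
1 nonzero row, so the 2 vectors span a space of dimension 1.
Since 1 < 2, the vectors are linearly dependent.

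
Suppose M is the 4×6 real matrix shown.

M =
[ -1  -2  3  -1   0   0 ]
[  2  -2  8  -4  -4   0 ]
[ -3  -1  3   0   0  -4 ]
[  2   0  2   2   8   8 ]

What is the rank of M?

4

Row reduce to echelon form.
R2 ← R2 + (2)·R1: [0, -6, 14, -6, -4, 0]
R3 ← R3 − (3)·R1: [0, 5, -6, 3, 0, -4]
R4 ← R4 + (2)·R1: [0, -4, 8, 0, 8, 8]
R3 ← R3 + (5/6)·R2: [0, 0, 17/3, -2, -10/3, -4]
R4 ← R4 − (2/3)·R2: [0, 0, -4/3, 4, 32/3, 8]
R4 ← R4 + (4/17)·R3: [0, 0, 0, 60/17, 168/17, 120/17]
Echelon form has 4 nonzero rows, so rank(M) = 4.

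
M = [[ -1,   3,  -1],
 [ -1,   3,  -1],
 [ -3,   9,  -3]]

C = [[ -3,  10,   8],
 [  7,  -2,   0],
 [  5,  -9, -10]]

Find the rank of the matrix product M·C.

1

First compute MC:
[[ 19,  -7,   2],
 [ 19,  -7,   2],
 [ 57, -21,   6]]
Now row reduce the product.
R2 ← R2 − R1: [0, 0, 0]
R3 ← R3 − (3)·R1: [0, 0, 0]
1 nonzero row, so rank(MC) = 1.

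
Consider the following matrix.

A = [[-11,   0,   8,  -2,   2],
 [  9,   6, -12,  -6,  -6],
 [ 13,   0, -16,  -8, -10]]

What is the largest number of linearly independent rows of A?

Row reduce to echelon form.
R2 ← R2 + (9/11)·R1: [0, 6, -60/11, -84/11, -48/11]
R3 ← R3 + (13/11)·R1: [0, 0, -72/11, -114/11, -84/11]
Echelon form has 3 nonzero rows, so rank(A) = 3.
The rank gives the maximum number of linearly independent rows: 3.

3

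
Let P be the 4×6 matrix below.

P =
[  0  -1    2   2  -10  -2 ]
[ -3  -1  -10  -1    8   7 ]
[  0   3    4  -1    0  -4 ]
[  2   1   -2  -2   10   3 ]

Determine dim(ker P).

Row reduce to echelon form.
Swap R1 ↔ R2
R4 ← R4 + (2/3)·R1: [0, 1/3, -26/3, -8/3, 46/3, 23/3]
R3 ← R3 + (3)·R2: [0, 0, 10, 5, -30, -10]
R4 ← R4 + (1/3)·R2: [0, 0, -8, -2, 12, 7]
R4 ← R4 + (4/5)·R3: [0, 0, 0, 2, -12, -1]
4 nonzero rows, so rank(P) = 4.
P has 6 columns; by rank–nullity, nullity = 6 − 4 = 2.

2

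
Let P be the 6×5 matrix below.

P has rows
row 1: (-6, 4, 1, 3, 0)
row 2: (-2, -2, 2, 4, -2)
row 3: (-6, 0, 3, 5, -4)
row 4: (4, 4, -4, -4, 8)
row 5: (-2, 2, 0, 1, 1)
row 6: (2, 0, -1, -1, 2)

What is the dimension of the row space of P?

Row reduce to echelon form.
R2 ← R2 − (1/3)·R1: [0, -10/3, 5/3, 3, -2]
R3 ← R3 − R1: [0, -4, 2, 2, -4]
R4 ← R4 + (2/3)·R1: [0, 20/3, -10/3, -2, 8]
R5 ← R5 − (1/3)·R1: [0, 2/3, -1/3, 0, 1]
R6 ← R6 + (1/3)·R1: [0, 4/3, -2/3, 0, 2]
R3 ← R3 − (6/5)·R2: [0, 0, 0, -8/5, -8/5]
R4 ← R4 + (2)·R2: [0, 0, 0, 4, 4]
R5 ← R5 + (1/5)·R2: [0, 0, 0, 3/5, 3/5]
R6 ← R6 + (2/5)·R2: [0, 0, 0, 6/5, 6/5]
R4 ← R4 + (5/2)·R3: [0, 0, 0, 0, 0]
R5 ← R5 + (3/8)·R3: [0, 0, 0, 0, 0]
R6 ← R6 + (3/4)·R3: [0, 0, 0, 0, 0]
Echelon form has 3 nonzero rows, so rank(P) = 3.
The row space has dimension equal to the rank: 3.

3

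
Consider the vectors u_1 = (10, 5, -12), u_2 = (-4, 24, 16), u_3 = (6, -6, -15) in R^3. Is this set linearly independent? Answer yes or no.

yes

Form the matrix with these vectors as rows and row reduce.
R2 ← R2 + (2/5)·R1: [0, 26, 56/5]
R3 ← R3 − (3/5)·R1: [0, -9, -39/5]
R3 ← R3 + (9/26)·R2: [0, 0, -51/13]
3 nonzero rows, so the 3 vectors span a space of dimension 3.
Since 3 = 3, the vectors are linearly independent.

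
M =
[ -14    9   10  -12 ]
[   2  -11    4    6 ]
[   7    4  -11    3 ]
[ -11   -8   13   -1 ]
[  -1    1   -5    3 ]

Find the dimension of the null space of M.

0

Row reduce to echelon form.
R2 ← R2 + (1/7)·R1: [0, -68/7, 38/7, 30/7]
R3 ← R3 + (1/2)·R1: [0, 17/2, -6, -3]
R4 ← R4 − (11/14)·R1: [0, -211/14, 36/7, 59/7]
R5 ← R5 − (1/14)·R1: [0, 5/14, -40/7, 27/7]
R3 ← R3 + (7/8)·R2: [0, 0, -5/4, 3/4]
R4 ← R4 − (211/136)·R2: [0, 0, -223/68, 121/68]
R5 ← R5 + (5/136)·R2: [0, 0, -375/68, 273/68]
R4 ← R4 − (223/85)·R3: [0, 0, 0, -16/85]
R5 ← R5 − (75/17)·R3: [0, 0, 0, 12/17]
R5 ← R5 + (15/4)·R4: [0, 0, 0, 0]
4 nonzero rows, so rank(M) = 4.
M has 4 columns; by rank–nullity, nullity = 4 − 4 = 0.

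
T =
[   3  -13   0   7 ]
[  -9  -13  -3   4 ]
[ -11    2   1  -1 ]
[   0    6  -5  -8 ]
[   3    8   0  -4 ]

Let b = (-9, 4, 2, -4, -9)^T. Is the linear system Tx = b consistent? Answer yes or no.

no

Row reduce the augmented matrix [T | b].
R2 ← R2 + (3)·R1: [0, -52, -3, 25, -23]
R3 ← R3 + (11/3)·R1: [0, -137/3, 1, 74/3, -31]
R5 ← R5 − R1: [0, 21, 0, -11, 0]
R3 ← R3 − (137/156)·R2: [0, 0, 189/52, 141/52, -1685/156]
R4 ← R4 + (3/26)·R2: [0, 0, -139/26, -133/26, -173/26]
R5 ← R5 + (21/52)·R2: [0, 0, -63/52, -47/52, -483/52]
R4 ← R4 + (278/189)·R3: [0, 0, 0, -71/63, -12781/567]
R5 ← R5 + (1/3)·R3: [0, 0, 0, 0, -116/9]
The echelon form has 5 nonzero rows; the last pivot sits in the augmented column, so rank(T) = 4 but rank([T|b]) = 5.
Since the ranks differ, the system is inconsistent.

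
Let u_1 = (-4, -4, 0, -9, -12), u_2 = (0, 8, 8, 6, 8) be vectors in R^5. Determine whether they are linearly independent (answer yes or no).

Form the matrix with these vectors as rows and row reduce.
2 nonzero rows, so the 2 vectors span a space of dimension 2.
Since 2 = 2, the vectors are linearly independent.

yes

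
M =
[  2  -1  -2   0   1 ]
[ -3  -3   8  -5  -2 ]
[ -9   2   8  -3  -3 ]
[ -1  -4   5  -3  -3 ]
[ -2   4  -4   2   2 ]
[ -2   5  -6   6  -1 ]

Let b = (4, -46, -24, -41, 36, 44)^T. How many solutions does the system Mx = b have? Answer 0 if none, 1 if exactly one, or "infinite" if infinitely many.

Row reduce the augmented matrix [M | b].
R2 ← R2 + (3/2)·R1: [0, -9/2, 5, -5, -1/2, -40]
R3 ← R3 + (9/2)·R1: [0, -5/2, -1, -3, 3/2, -6]
R4 ← R4 + (1/2)·R1: [0, -9/2, 4, -3, -5/2, -39]
R5 ← R5 + R1: [0, 3, -6, 2, 3, 40]
R6 ← R6 + R1: [0, 4, -8, 6, 0, 48]
R3 ← R3 − (5/9)·R2: [0, 0, -34/9, -2/9, 16/9, 146/9]
R4 ← R4 − R2: [0, 0, -1, 2, -2, 1]
R5 ← R5 + (2/3)·R2: [0, 0, -8/3, -4/3, 8/3, 40/3]
R6 ← R6 + (8/9)·R2: [0, 0, -32/9, 14/9, -4/9, 112/9]
R4 ← R4 − (9/34)·R3: [0, 0, 0, 35/17, -42/17, -56/17]
R5 ← R5 − (12/17)·R3: [0, 0, 0, -20/17, 24/17, 32/17]
R6 ← R6 − (16/17)·R3: [0, 0, 0, 30/17, -36/17, -48/17]
R5 ← R5 + (4/7)·R4: [0, 0, 0, 0, 0, 0]
R6 ← R6 − (6/7)·R4: [0, 0, 0, 0, 0, 0]
The echelon form has 4 nonzero rows, and every pivot lies in the first 5 columns, so rank(M) = rank([M|b]) = 4.
The system is consistent.
rank = 4 < 5 unknowns, so there are infinitely many solutions.

infinite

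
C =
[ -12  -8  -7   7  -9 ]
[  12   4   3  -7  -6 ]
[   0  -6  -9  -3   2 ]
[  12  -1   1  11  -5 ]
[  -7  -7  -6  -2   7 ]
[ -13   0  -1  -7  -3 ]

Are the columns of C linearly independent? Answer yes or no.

Row reduce C to echelon form.
R2 ← R2 + R1: [0, -4, -4, 0, -15]
R4 ← R4 + R1: [0, -9, -6, 18, -14]
R5 ← R5 − (7/12)·R1: [0, -7/3, -23/12, -73/12, 49/4]
R6 ← R6 − (13/12)·R1: [0, 26/3, 79/12, -175/12, 27/4]
R3 ← R3 − (3/2)·R2: [0, 0, -3, -3, 49/2]
R4 ← R4 − (9/4)·R2: [0, 0, 3, 18, 79/4]
R5 ← R5 − (7/12)·R2: [0, 0, 5/12, -73/12, 21]
R6 ← R6 + (13/6)·R2: [0, 0, -25/12, -175/12, -103/4]
R4 ← R4 + R3: [0, 0, 0, 15, 177/4]
R5 ← R5 + (5/36)·R3: [0, 0, 0, -13/2, 1757/72]
R6 ← R6 − (25/36)·R3: [0, 0, 0, -25/2, -3079/72]
R5 ← R5 + (13/30)·R4: [0, 0, 0, 0, 1961/45]
R6 ← R6 + (5/6)·R4: [0, 0, 0, 0, -53/9]
R6 ← R6 + (5/37)·R5: [0, 0, 0, 0, 0]
5 pivots among 5 columns.
Every column is a pivot column, so the columns are linearly independent.

yes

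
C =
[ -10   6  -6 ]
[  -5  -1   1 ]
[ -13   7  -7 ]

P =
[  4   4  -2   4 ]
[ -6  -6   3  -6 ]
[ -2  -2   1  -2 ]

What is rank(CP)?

First compute CP:
[[-64, -64,  32, -64],
 [-16, -16,   8, -16],
 [-80, -80,  40, -80]]
Now row reduce the product.
R2 ← R2 − (1/4)·R1: [0, 0, 0, 0]
R3 ← R3 − (5/4)·R1: [0, 0, 0, 0]
1 nonzero row, so rank(CP) = 1.

1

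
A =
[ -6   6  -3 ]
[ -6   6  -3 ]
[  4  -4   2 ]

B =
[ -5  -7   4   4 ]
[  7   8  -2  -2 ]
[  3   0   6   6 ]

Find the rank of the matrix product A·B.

1

First compute AB:
[[ 63,  90, -54, -54],
 [ 63,  90, -54, -54],
 [-42, -60,  36,  36]]
Now row reduce the product.
R2 ← R2 − R1: [0, 0, 0, 0]
R3 ← R3 + (2/3)·R1: [0, 0, 0, 0]
1 nonzero row, so rank(AB) = 1.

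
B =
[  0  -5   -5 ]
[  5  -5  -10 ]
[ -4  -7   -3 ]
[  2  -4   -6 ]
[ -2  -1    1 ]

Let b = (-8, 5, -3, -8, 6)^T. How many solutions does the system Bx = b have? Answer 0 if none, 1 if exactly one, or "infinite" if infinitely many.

Row reduce the augmented matrix [B | b].
Swap R1 ↔ R2
R3 ← R3 + (4/5)·R1: [0, -11, -11, 1]
R4 ← R4 − (2/5)·R1: [0, -2, -2, -10]
R5 ← R5 + (2/5)·R1: [0, -3, -3, 8]
R3 ← R3 − (11/5)·R2: [0, 0, 0, 93/5]
R4 ← R4 − (2/5)·R2: [0, 0, 0, -34/5]
R5 ← R5 − (3/5)·R2: [0, 0, 0, 64/5]
R4 ← R4 + (34/93)·R3: [0, 0, 0, 0]
R5 ← R5 − (64/93)·R3: [0, 0, 0, 0]
The echelon form has 3 nonzero rows; the last pivot sits in the augmented column, so rank(B) = 2 but rank([B|b]) = 3.
Since the ranks differ, the system is inconsistent.
It has no solutions.

0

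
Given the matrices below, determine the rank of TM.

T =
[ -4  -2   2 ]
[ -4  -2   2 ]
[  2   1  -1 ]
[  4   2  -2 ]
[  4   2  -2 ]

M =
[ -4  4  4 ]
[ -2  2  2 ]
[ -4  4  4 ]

1

First compute TM:
[[ 12, -12, -12],
 [ 12, -12, -12],
 [ -6,   6,   6],
 [-12,  12,  12],
 [-12,  12,  12]]
Now row reduce the product.
R2 ← R2 − R1: [0, 0, 0]
R3 ← R3 + (1/2)·R1: [0, 0, 0]
R4 ← R4 + R1: [0, 0, 0]
R5 ← R5 + R1: [0, 0, 0]
1 nonzero row, so rank(TM) = 1.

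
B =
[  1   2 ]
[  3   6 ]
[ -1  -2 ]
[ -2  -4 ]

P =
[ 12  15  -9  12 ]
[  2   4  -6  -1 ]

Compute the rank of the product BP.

First compute BP:
[[ 16,  23, -21,  10],
 [ 48,  69, -63,  30],
 [-16, -23,  21, -10],
 [-32, -46,  42, -20]]
Now row reduce the product.
R2 ← R2 − (3)·R1: [0, 0, 0, 0]
R3 ← R3 + R1: [0, 0, 0, 0]
R4 ← R4 + (2)·R1: [0, 0, 0, 0]
1 nonzero row, so rank(BP) = 1.

1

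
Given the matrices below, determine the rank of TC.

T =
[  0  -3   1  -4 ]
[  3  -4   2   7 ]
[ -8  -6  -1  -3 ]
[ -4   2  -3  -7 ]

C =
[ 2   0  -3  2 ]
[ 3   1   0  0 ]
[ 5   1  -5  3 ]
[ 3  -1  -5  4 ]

3

First compute TC:
[[-16,   2,  15, -13],
 [ 25,  -9, -54,  40],
 [-48,  -4,  44, -31],
 [-38,   6,  62, -45]]
Now row reduce the product.
R2 ← R2 + (25/16)·R1: [0, -47/8, -489/16, 315/16]
R3 ← R3 − (3)·R1: [0, -10, -1, 8]
R4 ← R4 − (19/8)·R1: [0, 5/4, 211/8, -113/8]
R3 ← R3 − (80/47)·R2: [0, 0, 2398/47, -1199/47]
R4 ← R4 + (10/47)·R2: [0, 0, 934/47, -467/47]
R4 ← R4 − (467/1199)·R3: [0, 0, 0, 0]
3 nonzero rows, so rank(TC) = 3.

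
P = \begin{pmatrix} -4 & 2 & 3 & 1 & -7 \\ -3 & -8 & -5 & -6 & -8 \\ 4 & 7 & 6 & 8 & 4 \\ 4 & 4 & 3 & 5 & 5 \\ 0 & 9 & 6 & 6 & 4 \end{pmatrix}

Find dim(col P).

Row reduce to echelon form.
R2 ← R2 − (3/4)·R1: [0, -19/2, -29/4, -27/4, -11/4]
R3 ← R3 + R1: [0, 9, 9, 9, -3]
R4 ← R4 + R1: [0, 6, 6, 6, -2]
R3 ← R3 + (18/19)·R2: [0, 0, 81/38, 99/38, -213/38]
R4 ← R4 + (12/19)·R2: [0, 0, 27/19, 33/19, -71/19]
R5 ← R5 + (18/19)·R2: [0, 0, -33/38, -15/38, 53/38]
R4 ← R4 − (2/3)·R3: [0, 0, 0, 0, 0]
R5 ← R5 + (11/27)·R3: [0, 0, 0, 2/3, -8/9]
Swap R4 ↔ R5
Echelon form has 4 nonzero rows, so rank(P) = 4.
The column space has dimension equal to the rank: 4.

4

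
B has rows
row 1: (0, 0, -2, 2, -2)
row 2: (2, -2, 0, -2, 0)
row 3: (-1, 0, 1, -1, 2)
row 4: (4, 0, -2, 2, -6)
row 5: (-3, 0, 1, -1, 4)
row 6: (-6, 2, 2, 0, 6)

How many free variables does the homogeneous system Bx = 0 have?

Row reduce to echelon form.
Swap R1 ↔ R2
R3 ← R3 + (1/2)·R1: [0, -1, 1, -2, 2]
R4 ← R4 − (2)·R1: [0, 4, -2, 6, -6]
R5 ← R5 + (3/2)·R1: [0, -3, 1, -4, 4]
R6 ← R6 + (3)·R1: [0, -4, 2, -6, 6]
Swap R2 ↔ R3
R4 ← R4 + (4)·R2: [0, 0, 2, -2, 2]
R5 ← R5 − (3)·R2: [0, 0, -2, 2, -2]
R6 ← R6 − (4)·R2: [0, 0, -2, 2, -2]
R4 ← R4 + R3: [0, 0, 0, 0, 0]
R5 ← R5 − R3: [0, 0, 0, 0, 0]
R6 ← R6 − R3: [0, 0, 0, 0, 0]
3 nonzero rows, so rank(B) = 3.
B has 5 columns; by rank–nullity, nullity = 5 − 3 = 2.

2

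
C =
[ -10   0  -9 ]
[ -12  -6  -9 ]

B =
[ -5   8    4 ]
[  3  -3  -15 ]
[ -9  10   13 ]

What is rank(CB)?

2

First compute CB:
[[131, -170, -157],
 [123, -168, -75]]
Now row reduce the product.
R2 ← R2 − (123/131)·R1: [0, -1098/131, 9486/131]
2 nonzero rows, so rank(CB) = 2.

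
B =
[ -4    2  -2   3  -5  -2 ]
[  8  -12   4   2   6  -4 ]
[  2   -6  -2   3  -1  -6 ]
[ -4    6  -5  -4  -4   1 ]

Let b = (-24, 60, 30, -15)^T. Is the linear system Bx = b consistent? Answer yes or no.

yes

Row reduce the augmented matrix [B | b].
R2 ← R2 + (2)·R1: [0, -8, 0, 8, -4, -8, 12]
R3 ← R3 + (1/2)·R1: [0, -5, -3, 9/2, -7/2, -7, 18]
R4 ← R4 − R1: [0, 4, -3, -7, 1, 3, 9]
R3 ← R3 − (5/8)·R2: [0, 0, -3, -1/2, -1, -2, 21/2]
R4 ← R4 + (1/2)·R2: [0, 0, -3, -3, -1, -1, 15]
R4 ← R4 − R3: [0, 0, 0, -5/2, 0, 1, 9/2]
The echelon form has 4 nonzero rows, and every pivot lies in the first 6 columns, so rank(B) = rank([B|b]) = 4.
The system is consistent.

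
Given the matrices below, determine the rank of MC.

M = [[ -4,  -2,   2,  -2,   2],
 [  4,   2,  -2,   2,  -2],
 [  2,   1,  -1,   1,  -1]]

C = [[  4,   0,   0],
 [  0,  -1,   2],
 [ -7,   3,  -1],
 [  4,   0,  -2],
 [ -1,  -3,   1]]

1

First compute MC:
[[-40,   2,   0],
 [ 40,  -2,   0],
 [ 20,  -1,   0]]
Now row reduce the product.
R2 ← R2 + R1: [0, 0, 0]
R3 ← R3 + (1/2)·R1: [0, 0, 0]
1 nonzero row, so rank(MC) = 1.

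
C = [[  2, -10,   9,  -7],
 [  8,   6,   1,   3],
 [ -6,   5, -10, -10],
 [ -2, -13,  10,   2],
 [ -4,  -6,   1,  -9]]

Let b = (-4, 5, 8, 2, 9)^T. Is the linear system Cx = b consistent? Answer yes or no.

no

Row reduce the augmented matrix [C | b].
R2 ← R2 − (4)·R1: [0, 46, -35, 31, 21]
R3 ← R3 + (3)·R1: [0, -25, 17, -31, -4]
R4 ← R4 + R1: [0, -23, 19, -5, -2]
R5 ← R5 + (2)·R1: [0, -26, 19, -23, 1]
R3 ← R3 + (25/46)·R2: [0, 0, -93/46, -651/46, 341/46]
R4 ← R4 + (1/2)·R2: [0, 0, 3/2, 21/2, 17/2]
R5 ← R5 + (13/23)·R2: [0, 0, -18/23, -126/23, 296/23]
R4 ← R4 + (23/31)·R3: [0, 0, 0, 0, 14]
R5 ← R5 − (12/31)·R3: [0, 0, 0, 0, 10]
R5 ← R5 − (5/7)·R4: [0, 0, 0, 0, 0]
The echelon form has 4 nonzero rows; the last pivot sits in the augmented column, so rank(C) = 3 but rank([C|b]) = 4.
Since the ranks differ, the system is inconsistent.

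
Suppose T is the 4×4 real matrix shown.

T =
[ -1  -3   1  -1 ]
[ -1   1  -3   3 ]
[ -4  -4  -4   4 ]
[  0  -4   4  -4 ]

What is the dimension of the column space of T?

Row reduce to echelon form.
R2 ← R2 − R1: [0, 4, -4, 4]
R3 ← R3 − (4)·R1: [0, 8, -8, 8]
R3 ← R3 − (2)·R2: [0, 0, 0, 0]
R4 ← R4 + R2: [0, 0, 0, 0]
Echelon form has 2 nonzero rows, so rank(T) = 2.
The column space has dimension equal to the rank: 2.

2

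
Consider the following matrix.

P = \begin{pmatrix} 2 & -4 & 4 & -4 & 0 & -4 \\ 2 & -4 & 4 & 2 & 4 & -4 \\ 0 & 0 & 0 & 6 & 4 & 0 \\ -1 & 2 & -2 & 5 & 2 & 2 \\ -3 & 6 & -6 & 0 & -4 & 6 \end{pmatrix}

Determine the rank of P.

Row reduce to echelon form.
R2 ← R2 − R1: [0, 0, 0, 6, 4, 0]
R4 ← R4 + (1/2)·R1: [0, 0, 0, 3, 2, 0]
R5 ← R5 + (3/2)·R1: [0, 0, 0, -6, -4, 0]
R3 ← R3 − R2: [0, 0, 0, 0, 0, 0]
R4 ← R4 − (1/2)·R2: [0, 0, 0, 0, 0, 0]
R5 ← R5 + R2: [0, 0, 0, 0, 0, 0]
Echelon form has 2 nonzero rows, so rank(P) = 2.

2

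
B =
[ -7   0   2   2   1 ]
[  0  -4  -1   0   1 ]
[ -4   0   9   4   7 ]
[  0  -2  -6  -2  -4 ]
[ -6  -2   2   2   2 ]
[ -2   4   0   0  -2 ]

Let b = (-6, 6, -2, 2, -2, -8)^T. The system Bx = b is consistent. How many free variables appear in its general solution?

Row reduce the augmented matrix [B | b].
R3 ← R3 − (4/7)·R1: [0, 0, 55/7, 20/7, 45/7, 10/7]
R5 ← R5 − (6/7)·R1: [0, -2, 2/7, 2/7, 8/7, 22/7]
R6 ← R6 − (2/7)·R1: [0, 4, -4/7, -4/7, -16/7, -44/7]
R4 ← R4 − (1/2)·R2: [0, 0, -11/2, -2, -9/2, -1]
R5 ← R5 − (1/2)·R2: [0, 0, 11/14, 2/7, 9/14, 1/7]
R6 ← R6 + R2: [0, 0, -11/7, -4/7, -9/7, -2/7]
R4 ← R4 + (7/10)·R3: [0, 0, 0, 0, 0, 0]
R5 ← R5 − (1/10)·R3: [0, 0, 0, 0, 0, 0]
R6 ← R6 + (1/5)·R3: [0, 0, 0, 0, 0, 0]
The echelon form has 3 nonzero rows, and every pivot lies in the first 5 columns, so rank(B) = rank([B|b]) = 3.
The system is consistent.
Free variables = (unknowns) − (rank) = 5 − 3 = 2.

2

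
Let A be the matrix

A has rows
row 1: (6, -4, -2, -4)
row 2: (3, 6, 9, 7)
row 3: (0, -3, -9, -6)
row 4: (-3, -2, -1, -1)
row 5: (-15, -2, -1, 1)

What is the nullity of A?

Row reduce to echelon form.
R2 ← R2 − (1/2)·R1: [0, 8, 10, 9]
R4 ← R4 + (1/2)·R1: [0, -4, -2, -3]
R5 ← R5 + (5/2)·R1: [0, -12, -6, -9]
R3 ← R3 + (3/8)·R2: [0, 0, -21/4, -21/8]
R4 ← R4 + (1/2)·R2: [0, 0, 3, 3/2]
R5 ← R5 + (3/2)·R2: [0, 0, 9, 9/2]
R4 ← R4 + (4/7)·R3: [0, 0, 0, 0]
R5 ← R5 + (12/7)·R3: [0, 0, 0, 0]
3 nonzero rows, so rank(A) = 3.
A has 4 columns; by rank–nullity, nullity = 4 − 3 = 1.

1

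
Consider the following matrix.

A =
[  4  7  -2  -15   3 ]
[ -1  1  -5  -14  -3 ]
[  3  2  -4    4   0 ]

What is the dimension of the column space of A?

3

Row reduce to echelon form.
R2 ← R2 + (1/4)·R1: [0, 11/4, -11/2, -71/4, -9/4]
R3 ← R3 − (3/4)·R1: [0, -13/4, -5/2, 61/4, -9/4]
R3 ← R3 + (13/11)·R2: [0, 0, -9, -63/11, -54/11]
Echelon form has 3 nonzero rows, so rank(A) = 3.
The column space has dimension equal to the rank: 3.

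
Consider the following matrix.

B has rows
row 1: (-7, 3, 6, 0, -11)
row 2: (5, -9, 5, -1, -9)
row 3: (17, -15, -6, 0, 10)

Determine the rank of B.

3

Row reduce to echelon form.
R2 ← R2 + (5/7)·R1: [0, -48/7, 65/7, -1, -118/7]
R3 ← R3 + (17/7)·R1: [0, -54/7, 60/7, 0, -117/7]
R3 ← R3 − (9/8)·R2: [0, 0, -15/8, 9/8, 9/4]
Echelon form has 3 nonzero rows, so rank(B) = 3.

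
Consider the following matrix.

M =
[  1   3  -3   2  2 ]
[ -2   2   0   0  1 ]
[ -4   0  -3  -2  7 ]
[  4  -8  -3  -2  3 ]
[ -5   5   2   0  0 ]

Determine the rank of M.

Row reduce to echelon form.
R2 ← R2 + (2)·R1: [0, 8, -6, 4, 5]
R3 ← R3 + (4)·R1: [0, 12, -15, 6, 15]
R4 ← R4 − (4)·R1: [0, -20, 9, -10, -5]
R5 ← R5 + (5)·R1: [0, 20, -13, 10, 10]
R3 ← R3 − (3/2)·R2: [0, 0, -6, 0, 15/2]
R4 ← R4 + (5/2)·R2: [0, 0, -6, 0, 15/2]
R5 ← R5 − (5/2)·R2: [0, 0, 2, 0, -5/2]
R4 ← R4 − R3: [0, 0, 0, 0, 0]
R5 ← R5 + (1/3)·R3: [0, 0, 0, 0, 0]
Echelon form has 3 nonzero rows, so rank(M) = 3.

3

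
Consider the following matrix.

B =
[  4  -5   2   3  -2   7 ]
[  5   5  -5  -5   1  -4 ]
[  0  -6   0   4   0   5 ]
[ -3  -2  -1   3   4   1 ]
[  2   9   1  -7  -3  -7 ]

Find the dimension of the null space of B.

Row reduce to echelon form.
R2 ← R2 − (5/4)·R1: [0, 45/4, -15/2, -35/4, 7/2, -51/4]
R4 ← R4 + (3/4)·R1: [0, -23/4, 1/2, 21/4, 5/2, 25/4]
R5 ← R5 − (1/2)·R1: [0, 23/2, 0, -17/2, -2, -21/2]
R3 ← R3 + (8/15)·R2: [0, 0, -4, -2/3, 28/15, -9/5]
R4 ← R4 + (23/45)·R2: [0, 0, -10/3, 7/9, 193/45, -4/15]
R5 ← R5 − (46/45)·R2: [0, 0, 23/3, 4/9, -251/45, 38/15]
R4 ← R4 − (5/6)·R3: [0, 0, 0, 4/3, 41/15, 37/30]
R5 ← R5 + (23/12)·R3: [0, 0, 0, -5/6, -2, -11/12]
R5 ← R5 + (5/8)·R4: [0, 0, 0, 0, -7/24, -7/48]
5 nonzero rows, so rank(B) = 5.
B has 6 columns; by rank–nullity, nullity = 6 − 5 = 1.

1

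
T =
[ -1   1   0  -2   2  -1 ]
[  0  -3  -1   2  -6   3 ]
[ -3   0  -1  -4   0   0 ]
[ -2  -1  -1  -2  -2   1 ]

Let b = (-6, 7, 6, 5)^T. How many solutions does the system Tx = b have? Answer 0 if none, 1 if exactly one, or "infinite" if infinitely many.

0

Row reduce the augmented matrix [T | b].
R3 ← R3 − (3)·R1: [0, -3, -1, 2, -6, 3, 24]
R4 ← R4 − (2)·R1: [0, -3, -1, 2, -6, 3, 17]
R3 ← R3 − R2: [0, 0, 0, 0, 0, 0, 17]
R4 ← R4 − R2: [0, 0, 0, 0, 0, 0, 10]
R4 ← R4 − (10/17)·R3: [0, 0, 0, 0, 0, 0, 0]
The echelon form has 3 nonzero rows; the last pivot sits in the augmented column, so rank(T) = 2 but rank([T|b]) = 3.
Since the ranks differ, the system is inconsistent.
It has no solutions.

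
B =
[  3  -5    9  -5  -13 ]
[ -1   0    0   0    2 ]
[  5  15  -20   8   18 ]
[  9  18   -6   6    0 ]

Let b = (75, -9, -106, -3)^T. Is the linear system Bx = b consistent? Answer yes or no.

yes

Row reduce the augmented matrix [B | b].
R2 ← R2 + (1/3)·R1: [0, -5/3, 3, -5/3, -7/3, 16]
R3 ← R3 − (5/3)·R1: [0, 70/3, -35, 49/3, 119/3, -231]
R4 ← R4 − (3)·R1: [0, 33, -33, 21, 39, -228]
R3 ← R3 + (14)·R2: [0, 0, 7, -7, 7, -7]
R4 ← R4 + (99/5)·R2: [0, 0, 132/5, -12, -36/5, 444/5]
R4 ← R4 − (132/35)·R3: [0, 0, 0, 72/5, -168/5, 576/5]
The echelon form has 4 nonzero rows, and every pivot lies in the first 5 columns, so rank(B) = rank([B|b]) = 4.
The system is consistent.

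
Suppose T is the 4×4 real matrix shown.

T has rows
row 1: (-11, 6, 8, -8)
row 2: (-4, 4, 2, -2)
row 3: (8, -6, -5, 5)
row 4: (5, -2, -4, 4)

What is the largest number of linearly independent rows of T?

2

Row reduce to echelon form.
R2 ← R2 − (4/11)·R1: [0, 20/11, -10/11, 10/11]
R3 ← R3 + (8/11)·R1: [0, -18/11, 9/11, -9/11]
R4 ← R4 + (5/11)·R1: [0, 8/11, -4/11, 4/11]
R3 ← R3 + (9/10)·R2: [0, 0, 0, 0]
R4 ← R4 − (2/5)·R2: [0, 0, 0, 0]
Echelon form has 2 nonzero rows, so rank(T) = 2.
The rank gives the maximum number of linearly independent rows: 2.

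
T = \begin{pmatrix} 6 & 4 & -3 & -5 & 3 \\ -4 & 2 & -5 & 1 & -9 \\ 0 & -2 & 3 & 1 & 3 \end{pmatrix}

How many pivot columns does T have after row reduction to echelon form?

2

Row reduce to echelon form.
R2 ← R2 + (2/3)·R1: [0, 14/3, -7, -7/3, -7]
R3 ← R3 + (3/7)·R2: [0, 0, 0, 0, 0]
Echelon form has 2 nonzero rows, so rank(T) = 2.
Each nonzero row contributes one pivot column: 2 pivot columns.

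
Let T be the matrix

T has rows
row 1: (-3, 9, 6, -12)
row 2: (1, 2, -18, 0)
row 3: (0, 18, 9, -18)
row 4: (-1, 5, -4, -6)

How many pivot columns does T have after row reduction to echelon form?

Row reduce to echelon form.
R2 ← R2 + (1/3)·R1: [0, 5, -16, -4]
R4 ← R4 − (1/3)·R1: [0, 2, -6, -2]
R3 ← R3 − (18/5)·R2: [0, 0, 333/5, -18/5]
R4 ← R4 − (2/5)·R2: [0, 0, 2/5, -2/5]
R4 ← R4 − (2/333)·R3: [0, 0, 0, -14/37]
Echelon form has 4 nonzero rows, so rank(T) = 4.
Each nonzero row contributes one pivot column: 4 pivot columns.

4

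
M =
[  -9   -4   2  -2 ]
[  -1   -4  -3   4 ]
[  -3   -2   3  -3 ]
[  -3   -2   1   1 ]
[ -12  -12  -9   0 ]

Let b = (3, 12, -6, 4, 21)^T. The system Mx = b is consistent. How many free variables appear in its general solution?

0

Row reduce the augmented matrix [M | b].
R2 ← R2 − (1/9)·R1: [0, -32/9, -29/9, 38/9, 35/3]
R3 ← R3 − (1/3)·R1: [0, -2/3, 7/3, -7/3, -7]
R4 ← R4 − (1/3)·R1: [0, -2/3, 1/3, 5/3, 3]
R5 ← R5 − (4/3)·R1: [0, -20/3, -35/3, 8/3, 17]
R3 ← R3 − (3/16)·R2: [0, 0, 47/16, -25/8, -147/16]
R4 ← R4 − (3/16)·R2: [0, 0, 15/16, 7/8, 13/16]
R5 ← R5 − (15/8)·R2: [0, 0, -45/8, -21/4, -39/8]
R4 ← R4 − (15/47)·R3: [0, 0, 0, 88/47, 176/47]
R5 ← R5 + (90/47)·R3: [0, 0, 0, -528/47, -1056/47]
R5 ← R5 + (6)·R4: [0, 0, 0, 0, 0]
The echelon form has 4 nonzero rows, and every pivot lies in the first 4 columns, so rank(M) = rank([M|b]) = 4.
The system is consistent.
Free variables = (unknowns) − (rank) = 4 − 4 = 0.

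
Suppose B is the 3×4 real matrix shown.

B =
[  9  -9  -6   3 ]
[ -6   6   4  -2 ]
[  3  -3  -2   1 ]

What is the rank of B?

1

Row reduce to echelon form.
R2 ← R2 + (2/3)·R1: [0, 0, 0, 0]
R3 ← R3 − (1/3)·R1: [0, 0, 0, 0]
Echelon form has 1 nonzero row, so rank(B) = 1.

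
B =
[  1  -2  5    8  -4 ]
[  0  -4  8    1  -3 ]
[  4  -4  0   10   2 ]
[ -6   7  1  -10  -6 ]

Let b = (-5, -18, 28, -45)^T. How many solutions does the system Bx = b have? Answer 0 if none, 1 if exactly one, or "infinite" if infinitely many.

Row reduce the augmented matrix [B | b].
R3 ← R3 − (4)·R1: [0, 4, -20, -22, 18, 48]
R4 ← R4 + (6)·R1: [0, -5, 31, 38, -30, -75]
R3 ← R3 + R2: [0, 0, -12, -21, 15, 30]
R4 ← R4 − (5/4)·R2: [0, 0, 21, 147/4, -105/4, -105/2]
R4 ← R4 + (7/4)·R3: [0, 0, 0, 0, 0, 0]
The echelon form has 3 nonzero rows, and every pivot lies in the first 5 columns, so rank(B) = rank([B|b]) = 3.
The system is consistent.
rank = 3 < 5 unknowns, so there are infinitely many solutions.

infinite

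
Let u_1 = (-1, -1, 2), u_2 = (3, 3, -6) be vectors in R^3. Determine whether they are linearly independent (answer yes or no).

no

Form the matrix with these vectors as rows and row reduce.
R2 ← R2 + (3)·R1: [0, 0, 0]
1 nonzero row, so the 2 vectors span a space of dimension 1.
Since 1 < 2, the vectors are linearly dependent.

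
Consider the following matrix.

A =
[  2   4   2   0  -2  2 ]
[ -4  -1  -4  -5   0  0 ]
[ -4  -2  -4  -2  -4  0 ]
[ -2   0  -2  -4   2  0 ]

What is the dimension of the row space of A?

Row reduce to echelon form.
R2 ← R2 + (2)·R1: [0, 7, 0, -5, -4, 4]
R3 ← R3 + (2)·R1: [0, 6, 0, -2, -8, 4]
R4 ← R4 + R1: [0, 4, 0, -4, 0, 2]
R3 ← R3 − (6/7)·R2: [0, 0, 0, 16/7, -32/7, 4/7]
R4 ← R4 − (4/7)·R2: [0, 0, 0, -8/7, 16/7, -2/7]
R4 ← R4 + (1/2)·R3: [0, 0, 0, 0, 0, 0]
Echelon form has 3 nonzero rows, so rank(A) = 3.
The row space has dimension equal to the rank: 3.

3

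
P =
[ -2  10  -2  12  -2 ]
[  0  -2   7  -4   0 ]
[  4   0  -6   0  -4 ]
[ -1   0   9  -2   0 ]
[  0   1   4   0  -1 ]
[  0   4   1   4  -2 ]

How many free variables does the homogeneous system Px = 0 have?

2

Row reduce to echelon form.
R3 ← R3 + (2)·R1: [0, 20, -10, 24, -8]
R4 ← R4 − (1/2)·R1: [0, -5, 10, -8, 1]
R3 ← R3 + (10)·R2: [0, 0, 60, -16, -8]
R4 ← R4 − (5/2)·R2: [0, 0, -15/2, 2, 1]
R5 ← R5 + (1/2)·R2: [0, 0, 15/2, -2, -1]
R6 ← R6 + (2)·R2: [0, 0, 15, -4, -2]
R4 ← R4 + (1/8)·R3: [0, 0, 0, 0, 0]
R5 ← R5 − (1/8)·R3: [0, 0, 0, 0, 0]
R6 ← R6 − (1/4)·R3: [0, 0, 0, 0, 0]
3 nonzero rows, so rank(P) = 3.
P has 5 columns; by rank–nullity, nullity = 5 − 3 = 2.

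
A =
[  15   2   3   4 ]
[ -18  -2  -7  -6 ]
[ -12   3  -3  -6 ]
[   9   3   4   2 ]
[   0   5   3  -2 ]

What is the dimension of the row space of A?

Row reduce to echelon form.
R2 ← R2 + (6/5)·R1: [0, 2/5, -17/5, -6/5]
R3 ← R3 + (4/5)·R1: [0, 23/5, -3/5, -14/5]
R4 ← R4 − (3/5)·R1: [0, 9/5, 11/5, -2/5]
R3 ← R3 − (23/2)·R2: [0, 0, 77/2, 11]
R4 ← R4 − (9/2)·R2: [0, 0, 35/2, 5]
R5 ← R5 − (25/2)·R2: [0, 0, 91/2, 13]
R4 ← R4 − (5/11)·R3: [0, 0, 0, 0]
R5 ← R5 − (13/11)·R3: [0, 0, 0, 0]
Echelon form has 3 nonzero rows, so rank(A) = 3.
The row space has dimension equal to the rank: 3.

3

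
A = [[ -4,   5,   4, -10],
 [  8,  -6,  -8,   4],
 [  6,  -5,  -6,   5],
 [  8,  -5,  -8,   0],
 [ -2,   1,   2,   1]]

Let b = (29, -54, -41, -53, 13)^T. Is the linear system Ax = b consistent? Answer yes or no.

yes

Row reduce the augmented matrix [A | b].
R2 ← R2 + (2)·R1: [0, 4, 0, -16, 4]
R3 ← R3 + (3/2)·R1: [0, 5/2, 0, -10, 5/2]
R4 ← R4 + (2)·R1: [0, 5, 0, -20, 5]
R5 ← R5 − (1/2)·R1: [0, -3/2, 0, 6, -3/2]
R3 ← R3 − (5/8)·R2: [0, 0, 0, 0, 0]
R4 ← R4 − (5/4)·R2: [0, 0, 0, 0, 0]
R5 ← R5 + (3/8)·R2: [0, 0, 0, 0, 0]
The echelon form has 2 nonzero rows, and every pivot lies in the first 4 columns, so rank(A) = rank([A|b]) = 2.
The system is consistent.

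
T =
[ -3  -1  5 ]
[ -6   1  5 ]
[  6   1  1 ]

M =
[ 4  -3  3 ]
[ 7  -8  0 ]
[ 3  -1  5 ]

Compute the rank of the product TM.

3

First compute TM:
[[ -4,  12,  16],
 [ -2,   5,   7],
 [ 34, -27,  23]]
Now row reduce the product.
R2 ← R2 − (1/2)·R1: [0, -1, -1]
R3 ← R3 + (17/2)·R1: [0, 75, 159]
R3 ← R3 + (75)·R2: [0, 0, 84]
3 nonzero rows, so rank(TM) = 3.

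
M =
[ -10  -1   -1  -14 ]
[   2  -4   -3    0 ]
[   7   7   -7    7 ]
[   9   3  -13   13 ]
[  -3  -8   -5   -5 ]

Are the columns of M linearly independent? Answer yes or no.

Row reduce M to echelon form.
R2 ← R2 + (1/5)·R1: [0, -21/5, -16/5, -14/5]
R3 ← R3 + (7/10)·R1: [0, 63/10, -77/10, -14/5]
R4 ← R4 + (9/10)·R1: [0, 21/10, -139/10, 2/5]
R5 ← R5 − (3/10)·R1: [0, -77/10, -47/10, -4/5]
R3 ← R3 + (3/2)·R2: [0, 0, -25/2, -7]
R4 ← R4 + (1/2)·R2: [0, 0, -31/2, -1]
R5 ← R5 − (11/6)·R2: [0, 0, 7/6, 13/3]
R4 ← R4 − (31/25)·R3: [0, 0, 0, 192/25]
R5 ← R5 + (7/75)·R3: [0, 0, 0, 92/25]
R5 ← R5 − (23/48)·R4: [0, 0, 0, 0]
4 pivots among 4 columns.
Every column is a pivot column, so the columns are linearly independent.

yes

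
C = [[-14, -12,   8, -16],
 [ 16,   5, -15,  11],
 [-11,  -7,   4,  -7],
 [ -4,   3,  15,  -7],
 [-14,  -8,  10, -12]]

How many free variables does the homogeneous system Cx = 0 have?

0

Row reduce to echelon form.
R2 ← R2 + (8/7)·R1: [0, -61/7, -41/7, -51/7]
R3 ← R3 − (11/14)·R1: [0, 17/7, -16/7, 39/7]
R4 ← R4 − (2/7)·R1: [0, 45/7, 89/7, -17/7]
R5 ← R5 − R1: [0, 4, 2, 4]
R3 ← R3 + (17/61)·R2: [0, 0, -239/61, 216/61]
R4 ← R4 + (45/61)·R2: [0, 0, 512/61, -476/61]
R5 ← R5 + (28/61)·R2: [0, 0, -42/61, 40/61]
R4 ← R4 + (512/239)·R3: [0, 0, 0, -52/239]
R5 ← R5 − (42/239)·R3: [0, 0, 0, 8/239]
R5 ← R5 + (2/13)·R4: [0, 0, 0, 0]
4 nonzero rows, so rank(C) = 4.
C has 4 columns; by rank–nullity, nullity = 4 − 4 = 0.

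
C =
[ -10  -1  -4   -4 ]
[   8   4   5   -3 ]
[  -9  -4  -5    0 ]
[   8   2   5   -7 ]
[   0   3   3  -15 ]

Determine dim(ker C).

1

Row reduce to echelon form.
R2 ← R2 + (4/5)·R1: [0, 16/5, 9/5, -31/5]
R3 ← R3 − (9/10)·R1: [0, -31/10, -7/5, 18/5]
R4 ← R4 + (4/5)·R1: [0, 6/5, 9/5, -51/5]
R3 ← R3 + (31/32)·R2: [0, 0, 11/32, -77/32]
R4 ← R4 − (3/8)·R2: [0, 0, 9/8, -63/8]
R5 ← R5 − (15/16)·R2: [0, 0, 21/16, -147/16]
R4 ← R4 − (36/11)·R3: [0, 0, 0, 0]
R5 ← R5 − (42/11)·R3: [0, 0, 0, 0]
3 nonzero rows, so rank(C) = 3.
C has 4 columns; by rank–nullity, nullity = 4 − 3 = 1.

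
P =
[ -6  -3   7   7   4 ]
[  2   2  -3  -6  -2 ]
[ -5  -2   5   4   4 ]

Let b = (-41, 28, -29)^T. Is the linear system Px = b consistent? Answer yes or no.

yes

Row reduce the augmented matrix [P | b].
R2 ← R2 + (1/3)·R1: [0, 1, -2/3, -11/3, -2/3, 43/3]
R3 ← R3 − (5/6)·R1: [0, 1/2, -5/6, -11/6, 2/3, 31/6]
R3 ← R3 − (1/2)·R2: [0, 0, -1/2, 0, 1, -2]
The echelon form has 3 nonzero rows, and every pivot lies in the first 5 columns, so rank(P) = rank([P|b]) = 3.
The system is consistent.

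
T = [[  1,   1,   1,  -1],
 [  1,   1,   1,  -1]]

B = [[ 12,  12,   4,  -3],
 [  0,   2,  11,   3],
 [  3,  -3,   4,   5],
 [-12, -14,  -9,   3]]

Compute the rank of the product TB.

First compute TB:
[[ 27,  25,  28,   2],
 [ 27,  25,  28,   2]]
Now row reduce the product.
R2 ← R2 − R1: [0, 0, 0, 0]
1 nonzero row, so rank(TB) = 1.

1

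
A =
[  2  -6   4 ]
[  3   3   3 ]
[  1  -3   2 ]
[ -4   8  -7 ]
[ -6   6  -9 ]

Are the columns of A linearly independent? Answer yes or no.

Row reduce A to echelon form.
R2 ← R2 − (3/2)·R1: [0, 12, -3]
R3 ← R3 − (1/2)·R1: [0, 0, 0]
R4 ← R4 + (2)·R1: [0, -4, 1]
R5 ← R5 + (3)·R1: [0, -12, 3]
R4 ← R4 + (1/3)·R2: [0, 0, 0]
R5 ← R5 + R2: [0, 0, 0]
2 pivots among 3 columns.
Only 2 < 3 pivot columns, so the columns are linearly dependent.

no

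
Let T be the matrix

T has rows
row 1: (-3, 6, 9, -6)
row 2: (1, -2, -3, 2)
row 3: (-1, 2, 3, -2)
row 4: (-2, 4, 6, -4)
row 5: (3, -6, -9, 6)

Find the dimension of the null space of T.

Row reduce to echelon form.
R2 ← R2 + (1/3)·R1: [0, 0, 0, 0]
R3 ← R3 − (1/3)·R1: [0, 0, 0, 0]
R4 ← R4 − (2/3)·R1: [0, 0, 0, 0]
R5 ← R5 + R1: [0, 0, 0, 0]
1 nonzero row, so rank(T) = 1.
T has 4 columns; by rank–nullity, nullity = 4 − 1 = 3.

3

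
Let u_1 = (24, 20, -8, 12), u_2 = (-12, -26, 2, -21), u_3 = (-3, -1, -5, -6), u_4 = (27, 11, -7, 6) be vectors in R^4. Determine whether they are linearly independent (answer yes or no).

Form the matrix with these vectors as rows and row reduce.
R2 ← R2 + (1/2)·R1: [0, -16, -2, -15]
R3 ← R3 + (1/8)·R1: [0, 3/2, -6, -9/2]
R4 ← R4 − (9/8)·R1: [0, -23/2, 2, -15/2]
R3 ← R3 + (3/32)·R2: [0, 0, -99/16, -189/32]
R4 ← R4 − (23/32)·R2: [0, 0, 55/16, 105/32]
R4 ← R4 + (5/9)·R3: [0, 0, 0, 0]
3 nonzero rows, so the 4 vectors span a space of dimension 3.
Since 3 < 4, the vectors are linearly dependent.

no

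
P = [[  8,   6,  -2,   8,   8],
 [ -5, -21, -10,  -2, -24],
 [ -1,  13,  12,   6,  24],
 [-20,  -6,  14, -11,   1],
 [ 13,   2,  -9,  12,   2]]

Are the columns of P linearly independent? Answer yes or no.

Row reduce P to echelon form.
R2 ← R2 + (5/8)·R1: [0, -69/4, -45/4, 3, -19]
R3 ← R3 + (1/8)·R1: [0, 55/4, 47/4, 7, 25]
R4 ← R4 + (5/2)·R1: [0, 9, 9, 9, 21]
R5 ← R5 − (13/8)·R1: [0, -31/4, -23/4, -1, -11]
R3 ← R3 + (55/69)·R2: [0, 0, 64/23, 216/23, 680/69]
R4 ← R4 + (12/23)·R2: [0, 0, 72/23, 243/23, 255/23]
R5 ← R5 − (31/69)·R2: [0, 0, -16/23, -54/23, -170/69]
R4 ← R4 − (9/8)·R3: [0, 0, 0, 0, 0]
R5 ← R5 + (1/4)·R3: [0, 0, 0, 0, 0]
3 pivots among 5 columns.
Only 3 < 5 pivot columns, so the columns are linearly dependent.

no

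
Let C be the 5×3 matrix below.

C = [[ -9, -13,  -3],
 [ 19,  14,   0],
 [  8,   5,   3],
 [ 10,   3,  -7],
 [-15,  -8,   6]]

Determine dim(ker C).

0

Row reduce to echelon form.
R2 ← R2 + (19/9)·R1: [0, -121/9, -19/3]
R3 ← R3 + (8/9)·R1: [0, -59/9, 1/3]
R4 ← R4 + (10/9)·R1: [0, -103/9, -31/3]
R5 ← R5 − (5/3)·R1: [0, 41/3, 11]
R3 ← R3 − (59/121)·R2: [0, 0, 414/121]
R4 ← R4 − (103/121)·R2: [0, 0, -598/121]
R5 ← R5 + (123/121)·R2: [0, 0, 552/121]
R4 ← R4 + (13/9)·R3: [0, 0, 0]
R5 ← R5 − (4/3)·R3: [0, 0, 0]
3 nonzero rows, so rank(C) = 3.
C has 3 columns; by rank–nullity, nullity = 3 − 3 = 0.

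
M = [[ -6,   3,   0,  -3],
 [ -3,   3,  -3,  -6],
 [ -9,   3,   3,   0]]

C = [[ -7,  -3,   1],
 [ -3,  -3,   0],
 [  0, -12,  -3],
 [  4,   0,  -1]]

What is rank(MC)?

2

First compute MC:
[[ 21,   9,  -3],
 [-12,  36,  12],
 [ 54, -18, -18]]
Now row reduce the product.
R2 ← R2 + (4/7)·R1: [0, 288/7, 72/7]
R3 ← R3 − (18/7)·R1: [0, -288/7, -72/7]
R3 ← R3 + R2: [0, 0, 0]
2 nonzero rows, so rank(MC) = 2.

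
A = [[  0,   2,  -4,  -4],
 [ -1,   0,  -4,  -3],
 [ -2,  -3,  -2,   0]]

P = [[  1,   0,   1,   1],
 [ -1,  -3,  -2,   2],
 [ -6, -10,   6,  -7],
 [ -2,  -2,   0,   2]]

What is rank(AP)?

First compute AP:
[[ 30,  42, -28,  24],
 [ 29,  46, -25,  21],
 [ 13,  29,  -8,   6]]
Now row reduce the product.
R2 ← R2 − (29/30)·R1: [0, 27/5, 31/15, -11/5]
R3 ← R3 − (13/30)·R1: [0, 54/5, 62/15, -22/5]
R3 ← R3 − (2)·R2: [0, 0, 0, 0]
2 nonzero rows, so rank(AP) = 2.

2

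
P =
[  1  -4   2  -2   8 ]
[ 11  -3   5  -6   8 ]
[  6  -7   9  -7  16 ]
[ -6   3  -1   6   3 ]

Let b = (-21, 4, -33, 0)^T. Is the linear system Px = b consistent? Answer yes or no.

Row reduce the augmented matrix [P | b].
R2 ← R2 − (11)·R1: [0, 41, -17, 16, -80, 235]
R3 ← R3 − (6)·R1: [0, 17, -3, 5, -32, 93]
R4 ← R4 + (6)·R1: [0, -21, 11, -6, 51, -126]
R3 ← R3 − (17/41)·R2: [0, 0, 166/41, -67/41, 48/41, -182/41]
R4 ← R4 + (21/41)·R2: [0, 0, 94/41, 90/41, 411/41, -231/41]
R4 ← R4 − (47/83)·R3: [0, 0, 0, 259/83, 777/83, -259/83]
The echelon form has 4 nonzero rows, and every pivot lies in the first 5 columns, so rank(P) = rank([P|b]) = 4.
The system is consistent.

yes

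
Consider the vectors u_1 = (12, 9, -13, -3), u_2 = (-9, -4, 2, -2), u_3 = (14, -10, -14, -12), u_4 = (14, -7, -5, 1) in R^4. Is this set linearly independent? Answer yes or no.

Form the matrix with these vectors as rows and row reduce.
R2 ← R2 + (3/4)·R1: [0, 11/4, -31/4, -17/4]
R3 ← R3 − (7/6)·R1: [0, -41/2, 7/6, -17/2]
R4 ← R4 − (7/6)·R1: [0, -35/2, 61/6, 9/2]
R3 ← R3 + (82/11)·R2: [0, 0, -1868/33, -442/11]
R4 ← R4 + (70/11)·R2: [0, 0, -1292/33, -248/11]
R4 ← R4 − (323/467)·R3: [0, 0, 0, 2450/467]
4 nonzero rows, so the 4 vectors span a space of dimension 4.
Since 4 = 4, the vectors are linearly independent.

yes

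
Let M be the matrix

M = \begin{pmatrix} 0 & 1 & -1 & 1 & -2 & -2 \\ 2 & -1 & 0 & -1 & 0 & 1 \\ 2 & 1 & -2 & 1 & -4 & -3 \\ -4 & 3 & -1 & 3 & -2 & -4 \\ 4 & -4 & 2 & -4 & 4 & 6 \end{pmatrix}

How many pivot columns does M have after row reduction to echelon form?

Row reduce to echelon form.
Swap R1 ↔ R2
R3 ← R3 − R1: [0, 2, -2, 2, -4, -4]
R4 ← R4 + (2)·R1: [0, 1, -1, 1, -2, -2]
R5 ← R5 − (2)·R1: [0, -2, 2, -2, 4, 4]
R3 ← R3 − (2)·R2: [0, 0, 0, 0, 0, 0]
R4 ← R4 − R2: [0, 0, 0, 0, 0, 0]
R5 ← R5 + (2)·R2: [0, 0, 0, 0, 0, 0]
Echelon form has 2 nonzero rows, so rank(M) = 2.
Each nonzero row contributes one pivot column: 2 pivot columns.

2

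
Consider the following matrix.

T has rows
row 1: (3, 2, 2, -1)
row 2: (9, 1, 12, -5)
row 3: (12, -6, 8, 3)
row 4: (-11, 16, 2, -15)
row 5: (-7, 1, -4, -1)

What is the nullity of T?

Row reduce to echelon form.
R2 ← R2 − (3)·R1: [0, -5, 6, -2]
R3 ← R3 − (4)·R1: [0, -14, 0, 7]
R4 ← R4 + (11/3)·R1: [0, 70/3, 28/3, -56/3]
R5 ← R5 + (7/3)·R1: [0, 17/3, 2/3, -10/3]
R3 ← R3 − (14/5)·R2: [0, 0, -84/5, 63/5]
R4 ← R4 + (14/3)·R2: [0, 0, 112/3, -28]
R5 ← R5 + (17/15)·R2: [0, 0, 112/15, -28/5]
R4 ← R4 + (20/9)·R3: [0, 0, 0, 0]
R5 ← R5 + (4/9)·R3: [0, 0, 0, 0]
3 nonzero rows, so rank(T) = 3.
T has 4 columns; by rank–nullity, nullity = 4 − 3 = 1.

1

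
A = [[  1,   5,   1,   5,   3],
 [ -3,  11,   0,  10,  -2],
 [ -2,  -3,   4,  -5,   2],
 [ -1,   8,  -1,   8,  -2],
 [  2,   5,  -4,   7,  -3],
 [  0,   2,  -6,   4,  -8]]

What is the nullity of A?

1

Row reduce to echelon form.
R2 ← R2 + (3)·R1: [0, 26, 3, 25, 7]
R3 ← R3 + (2)·R1: [0, 7, 6, 5, 8]
R4 ← R4 + R1: [0, 13, 0, 13, 1]
R5 ← R5 − (2)·R1: [0, -5, -6, -3, -9]
R3 ← R3 − (7/26)·R2: [0, 0, 135/26, -45/26, 159/26]
R4 ← R4 − (1/2)·R2: [0, 0, -3/2, 1/2, -5/2]
R5 ← R5 + (5/26)·R2: [0, 0, -141/26, 47/26, -199/26]
R6 ← R6 − (1/13)·R2: [0, 0, -81/13, 27/13, -111/13]
R4 ← R4 + (13/45)·R3: [0, 0, 0, 0, -11/15]
R5 ← R5 + (47/45)·R3: [0, 0, 0, 0, -19/15]
R6 ← R6 + (6/5)·R3: [0, 0, 0, 0, -6/5]
R5 ← R5 − (19/11)·R4: [0, 0, 0, 0, 0]
R6 ← R6 − (18/11)·R4: [0, 0, 0, 0, 0]
4 nonzero rows, so rank(A) = 4.
A has 5 columns; by rank–nullity, nullity = 5 − 4 = 1.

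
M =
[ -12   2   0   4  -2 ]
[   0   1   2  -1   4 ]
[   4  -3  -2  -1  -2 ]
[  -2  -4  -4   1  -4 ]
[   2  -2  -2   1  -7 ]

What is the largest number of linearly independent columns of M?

4

Row reduce to echelon form.
R3 ← R3 + (1/3)·R1: [0, -7/3, -2, 1/3, -8/3]
R4 ← R4 − (1/6)·R1: [0, -13/3, -4, 1/3, -11/3]
R5 ← R5 + (1/6)·R1: [0, -5/3, -2, 5/3, -22/3]
R3 ← R3 + (7/3)·R2: [0, 0, 8/3, -2, 20/3]
R4 ← R4 + (13/3)·R2: [0, 0, 14/3, -4, 41/3]
R5 ← R5 + (5/3)·R2: [0, 0, 4/3, 0, -2/3]
R4 ← R4 − (7/4)·R3: [0, 0, 0, -1/2, 2]
R5 ← R5 − (1/2)·R3: [0, 0, 0, 1, -4]
R5 ← R5 + (2)·R4: [0, 0, 0, 0, 0]
Echelon form has 4 nonzero rows, so rank(M) = 4.
The rank gives the maximum number of linearly independent columns: 4.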